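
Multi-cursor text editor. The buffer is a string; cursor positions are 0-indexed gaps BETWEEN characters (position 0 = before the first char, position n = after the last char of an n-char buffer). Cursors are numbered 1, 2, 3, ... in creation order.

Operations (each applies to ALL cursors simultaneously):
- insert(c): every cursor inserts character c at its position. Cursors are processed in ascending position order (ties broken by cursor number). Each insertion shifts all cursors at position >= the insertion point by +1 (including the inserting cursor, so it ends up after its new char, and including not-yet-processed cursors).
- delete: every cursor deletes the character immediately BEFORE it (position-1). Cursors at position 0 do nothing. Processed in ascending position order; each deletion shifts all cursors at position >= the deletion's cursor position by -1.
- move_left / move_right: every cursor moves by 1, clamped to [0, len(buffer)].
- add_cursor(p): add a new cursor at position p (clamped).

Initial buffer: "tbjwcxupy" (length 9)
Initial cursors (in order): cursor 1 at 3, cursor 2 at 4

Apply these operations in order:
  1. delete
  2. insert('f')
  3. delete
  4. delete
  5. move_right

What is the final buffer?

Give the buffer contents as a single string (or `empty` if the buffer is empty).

Answer: cxupy

Derivation:
After op 1 (delete): buffer="tbcxupy" (len 7), cursors c1@2 c2@2, authorship .......
After op 2 (insert('f')): buffer="tbffcxupy" (len 9), cursors c1@4 c2@4, authorship ..12.....
After op 3 (delete): buffer="tbcxupy" (len 7), cursors c1@2 c2@2, authorship .......
After op 4 (delete): buffer="cxupy" (len 5), cursors c1@0 c2@0, authorship .....
After op 5 (move_right): buffer="cxupy" (len 5), cursors c1@1 c2@1, authorship .....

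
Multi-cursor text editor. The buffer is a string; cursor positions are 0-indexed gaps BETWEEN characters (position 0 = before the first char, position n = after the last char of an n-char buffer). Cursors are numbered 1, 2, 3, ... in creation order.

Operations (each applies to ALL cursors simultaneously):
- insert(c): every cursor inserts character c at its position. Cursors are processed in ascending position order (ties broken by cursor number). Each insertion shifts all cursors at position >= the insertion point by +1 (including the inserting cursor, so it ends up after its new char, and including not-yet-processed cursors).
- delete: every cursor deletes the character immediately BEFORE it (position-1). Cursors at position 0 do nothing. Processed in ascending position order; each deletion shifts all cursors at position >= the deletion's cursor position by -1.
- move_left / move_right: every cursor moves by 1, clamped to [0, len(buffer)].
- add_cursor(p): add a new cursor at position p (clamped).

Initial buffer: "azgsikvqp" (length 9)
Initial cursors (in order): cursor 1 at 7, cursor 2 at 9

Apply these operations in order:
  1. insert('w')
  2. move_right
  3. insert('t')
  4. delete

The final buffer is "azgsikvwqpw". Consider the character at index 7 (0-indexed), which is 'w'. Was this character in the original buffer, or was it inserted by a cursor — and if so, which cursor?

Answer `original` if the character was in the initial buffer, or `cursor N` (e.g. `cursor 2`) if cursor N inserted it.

Answer: cursor 1

Derivation:
After op 1 (insert('w')): buffer="azgsikvwqpw" (len 11), cursors c1@8 c2@11, authorship .......1..2
After op 2 (move_right): buffer="azgsikvwqpw" (len 11), cursors c1@9 c2@11, authorship .......1..2
After op 3 (insert('t')): buffer="azgsikvwqtpwt" (len 13), cursors c1@10 c2@13, authorship .......1.1.22
After op 4 (delete): buffer="azgsikvwqpw" (len 11), cursors c1@9 c2@11, authorship .......1..2
Authorship (.=original, N=cursor N): . . . . . . . 1 . . 2
Index 7: author = 1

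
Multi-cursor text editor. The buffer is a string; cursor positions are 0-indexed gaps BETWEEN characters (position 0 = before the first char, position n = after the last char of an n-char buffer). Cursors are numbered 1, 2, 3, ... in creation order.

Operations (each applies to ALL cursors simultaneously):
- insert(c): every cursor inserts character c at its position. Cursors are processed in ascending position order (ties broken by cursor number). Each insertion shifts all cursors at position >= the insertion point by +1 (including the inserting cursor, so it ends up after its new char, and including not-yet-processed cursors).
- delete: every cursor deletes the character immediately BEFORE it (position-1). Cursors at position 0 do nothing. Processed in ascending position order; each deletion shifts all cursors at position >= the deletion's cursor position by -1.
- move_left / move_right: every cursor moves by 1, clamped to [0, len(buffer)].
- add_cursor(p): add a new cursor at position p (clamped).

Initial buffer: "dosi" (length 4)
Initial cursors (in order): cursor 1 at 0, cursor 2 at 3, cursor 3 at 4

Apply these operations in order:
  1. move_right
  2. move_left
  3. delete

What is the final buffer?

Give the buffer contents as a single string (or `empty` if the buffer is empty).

After op 1 (move_right): buffer="dosi" (len 4), cursors c1@1 c2@4 c3@4, authorship ....
After op 2 (move_left): buffer="dosi" (len 4), cursors c1@0 c2@3 c3@3, authorship ....
After op 3 (delete): buffer="di" (len 2), cursors c1@0 c2@1 c3@1, authorship ..

Answer: di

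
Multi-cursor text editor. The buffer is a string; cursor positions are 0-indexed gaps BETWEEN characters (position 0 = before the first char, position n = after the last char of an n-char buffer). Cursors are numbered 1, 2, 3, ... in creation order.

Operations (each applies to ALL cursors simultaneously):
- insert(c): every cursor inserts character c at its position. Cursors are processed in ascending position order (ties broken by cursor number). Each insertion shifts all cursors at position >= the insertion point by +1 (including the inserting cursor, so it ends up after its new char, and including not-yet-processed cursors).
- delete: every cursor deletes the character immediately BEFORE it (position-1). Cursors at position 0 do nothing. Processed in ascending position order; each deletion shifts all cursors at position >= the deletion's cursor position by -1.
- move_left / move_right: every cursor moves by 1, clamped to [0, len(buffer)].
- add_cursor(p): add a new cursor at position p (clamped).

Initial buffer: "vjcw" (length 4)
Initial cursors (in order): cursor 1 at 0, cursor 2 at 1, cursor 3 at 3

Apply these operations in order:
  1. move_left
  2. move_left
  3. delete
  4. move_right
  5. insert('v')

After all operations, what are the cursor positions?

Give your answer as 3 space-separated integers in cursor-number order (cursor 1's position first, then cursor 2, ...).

After op 1 (move_left): buffer="vjcw" (len 4), cursors c1@0 c2@0 c3@2, authorship ....
After op 2 (move_left): buffer="vjcw" (len 4), cursors c1@0 c2@0 c3@1, authorship ....
After op 3 (delete): buffer="jcw" (len 3), cursors c1@0 c2@0 c3@0, authorship ...
After op 4 (move_right): buffer="jcw" (len 3), cursors c1@1 c2@1 c3@1, authorship ...
After op 5 (insert('v')): buffer="jvvvcw" (len 6), cursors c1@4 c2@4 c3@4, authorship .123..

Answer: 4 4 4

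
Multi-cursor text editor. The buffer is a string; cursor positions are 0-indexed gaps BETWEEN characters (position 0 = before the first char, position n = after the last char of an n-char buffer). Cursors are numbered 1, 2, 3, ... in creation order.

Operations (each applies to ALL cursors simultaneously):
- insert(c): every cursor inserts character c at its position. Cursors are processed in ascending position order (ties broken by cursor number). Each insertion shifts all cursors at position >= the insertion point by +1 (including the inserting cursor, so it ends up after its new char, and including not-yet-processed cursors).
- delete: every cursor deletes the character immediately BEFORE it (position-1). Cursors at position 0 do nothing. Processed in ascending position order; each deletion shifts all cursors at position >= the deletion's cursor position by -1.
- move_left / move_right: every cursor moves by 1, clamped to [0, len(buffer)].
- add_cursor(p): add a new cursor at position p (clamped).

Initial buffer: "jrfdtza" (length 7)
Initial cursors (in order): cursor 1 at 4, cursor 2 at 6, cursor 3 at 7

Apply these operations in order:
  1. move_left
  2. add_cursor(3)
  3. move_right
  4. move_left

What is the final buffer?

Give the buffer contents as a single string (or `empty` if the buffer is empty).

After op 1 (move_left): buffer="jrfdtza" (len 7), cursors c1@3 c2@5 c3@6, authorship .......
After op 2 (add_cursor(3)): buffer="jrfdtza" (len 7), cursors c1@3 c4@3 c2@5 c3@6, authorship .......
After op 3 (move_right): buffer="jrfdtza" (len 7), cursors c1@4 c4@4 c2@6 c3@7, authorship .......
After op 4 (move_left): buffer="jrfdtza" (len 7), cursors c1@3 c4@3 c2@5 c3@6, authorship .......

Answer: jrfdtza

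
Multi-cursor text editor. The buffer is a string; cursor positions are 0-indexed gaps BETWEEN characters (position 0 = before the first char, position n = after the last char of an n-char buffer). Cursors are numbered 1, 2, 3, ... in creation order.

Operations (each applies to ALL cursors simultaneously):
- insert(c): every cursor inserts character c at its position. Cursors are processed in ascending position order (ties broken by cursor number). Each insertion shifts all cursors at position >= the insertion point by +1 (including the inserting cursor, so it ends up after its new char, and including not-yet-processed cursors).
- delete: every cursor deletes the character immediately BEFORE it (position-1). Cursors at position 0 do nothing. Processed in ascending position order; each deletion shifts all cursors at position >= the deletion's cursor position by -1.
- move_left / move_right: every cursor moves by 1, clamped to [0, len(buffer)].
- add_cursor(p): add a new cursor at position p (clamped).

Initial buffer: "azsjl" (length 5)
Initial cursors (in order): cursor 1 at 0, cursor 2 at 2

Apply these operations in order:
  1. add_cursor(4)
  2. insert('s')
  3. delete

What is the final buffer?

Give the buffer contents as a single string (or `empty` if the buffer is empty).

After op 1 (add_cursor(4)): buffer="azsjl" (len 5), cursors c1@0 c2@2 c3@4, authorship .....
After op 2 (insert('s')): buffer="sazssjsl" (len 8), cursors c1@1 c2@4 c3@7, authorship 1..2..3.
After op 3 (delete): buffer="azsjl" (len 5), cursors c1@0 c2@2 c3@4, authorship .....

Answer: azsjl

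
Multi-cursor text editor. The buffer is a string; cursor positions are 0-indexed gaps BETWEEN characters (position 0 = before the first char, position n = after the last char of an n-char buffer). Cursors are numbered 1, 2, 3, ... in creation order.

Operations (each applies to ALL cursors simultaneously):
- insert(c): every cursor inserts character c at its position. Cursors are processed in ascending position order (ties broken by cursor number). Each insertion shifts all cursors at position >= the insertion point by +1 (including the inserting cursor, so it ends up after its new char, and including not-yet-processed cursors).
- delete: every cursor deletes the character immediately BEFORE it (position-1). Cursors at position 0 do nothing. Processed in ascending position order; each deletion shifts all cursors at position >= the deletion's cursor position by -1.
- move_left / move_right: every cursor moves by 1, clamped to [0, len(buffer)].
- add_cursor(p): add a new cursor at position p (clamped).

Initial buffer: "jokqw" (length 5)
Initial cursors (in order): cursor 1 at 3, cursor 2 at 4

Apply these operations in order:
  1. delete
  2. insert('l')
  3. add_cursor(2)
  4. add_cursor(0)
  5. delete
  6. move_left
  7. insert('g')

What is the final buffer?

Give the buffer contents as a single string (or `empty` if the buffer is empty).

After op 1 (delete): buffer="jow" (len 3), cursors c1@2 c2@2, authorship ...
After op 2 (insert('l')): buffer="jollw" (len 5), cursors c1@4 c2@4, authorship ..12.
After op 3 (add_cursor(2)): buffer="jollw" (len 5), cursors c3@2 c1@4 c2@4, authorship ..12.
After op 4 (add_cursor(0)): buffer="jollw" (len 5), cursors c4@0 c3@2 c1@4 c2@4, authorship ..12.
After op 5 (delete): buffer="jw" (len 2), cursors c4@0 c1@1 c2@1 c3@1, authorship ..
After op 6 (move_left): buffer="jw" (len 2), cursors c1@0 c2@0 c3@0 c4@0, authorship ..
After op 7 (insert('g')): buffer="ggggjw" (len 6), cursors c1@4 c2@4 c3@4 c4@4, authorship 1234..

Answer: ggggjw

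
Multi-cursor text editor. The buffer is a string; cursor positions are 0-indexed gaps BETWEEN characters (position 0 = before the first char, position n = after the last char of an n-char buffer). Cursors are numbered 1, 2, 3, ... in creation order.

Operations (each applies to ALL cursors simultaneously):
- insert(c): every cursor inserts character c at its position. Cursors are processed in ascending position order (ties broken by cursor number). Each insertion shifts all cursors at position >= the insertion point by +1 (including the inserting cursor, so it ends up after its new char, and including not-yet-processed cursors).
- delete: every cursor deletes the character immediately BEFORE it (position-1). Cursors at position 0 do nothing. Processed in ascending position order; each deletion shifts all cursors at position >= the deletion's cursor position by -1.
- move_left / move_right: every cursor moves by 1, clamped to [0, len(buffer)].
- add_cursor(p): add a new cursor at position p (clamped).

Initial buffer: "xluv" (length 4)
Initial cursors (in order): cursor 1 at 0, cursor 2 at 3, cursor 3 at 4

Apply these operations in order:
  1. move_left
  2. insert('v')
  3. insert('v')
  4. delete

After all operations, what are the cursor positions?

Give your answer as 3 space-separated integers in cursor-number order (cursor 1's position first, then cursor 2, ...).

After op 1 (move_left): buffer="xluv" (len 4), cursors c1@0 c2@2 c3@3, authorship ....
After op 2 (insert('v')): buffer="vxlvuvv" (len 7), cursors c1@1 c2@4 c3@6, authorship 1..2.3.
After op 3 (insert('v')): buffer="vvxlvvuvvv" (len 10), cursors c1@2 c2@6 c3@9, authorship 11..22.33.
After op 4 (delete): buffer="vxlvuvv" (len 7), cursors c1@1 c2@4 c3@6, authorship 1..2.3.

Answer: 1 4 6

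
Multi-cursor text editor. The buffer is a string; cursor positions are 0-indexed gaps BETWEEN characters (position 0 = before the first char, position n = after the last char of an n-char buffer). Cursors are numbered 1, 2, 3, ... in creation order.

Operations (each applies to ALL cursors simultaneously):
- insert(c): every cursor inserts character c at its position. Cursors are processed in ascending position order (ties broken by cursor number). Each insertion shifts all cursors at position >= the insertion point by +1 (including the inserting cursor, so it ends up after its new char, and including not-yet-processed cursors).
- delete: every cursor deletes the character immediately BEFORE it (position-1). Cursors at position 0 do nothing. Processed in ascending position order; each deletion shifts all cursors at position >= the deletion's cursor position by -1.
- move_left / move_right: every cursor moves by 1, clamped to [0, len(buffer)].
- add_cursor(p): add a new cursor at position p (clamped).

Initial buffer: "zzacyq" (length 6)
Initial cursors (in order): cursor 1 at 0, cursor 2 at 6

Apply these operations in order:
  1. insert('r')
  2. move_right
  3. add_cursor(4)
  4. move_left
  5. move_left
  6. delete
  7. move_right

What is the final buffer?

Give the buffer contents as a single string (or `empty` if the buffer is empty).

After op 1 (insert('r')): buffer="rzzacyqr" (len 8), cursors c1@1 c2@8, authorship 1......2
After op 2 (move_right): buffer="rzzacyqr" (len 8), cursors c1@2 c2@8, authorship 1......2
After op 3 (add_cursor(4)): buffer="rzzacyqr" (len 8), cursors c1@2 c3@4 c2@8, authorship 1......2
After op 4 (move_left): buffer="rzzacyqr" (len 8), cursors c1@1 c3@3 c2@7, authorship 1......2
After op 5 (move_left): buffer="rzzacyqr" (len 8), cursors c1@0 c3@2 c2@6, authorship 1......2
After op 6 (delete): buffer="rzacqr" (len 6), cursors c1@0 c3@1 c2@4, authorship 1....2
After op 7 (move_right): buffer="rzacqr" (len 6), cursors c1@1 c3@2 c2@5, authorship 1....2

Answer: rzacqr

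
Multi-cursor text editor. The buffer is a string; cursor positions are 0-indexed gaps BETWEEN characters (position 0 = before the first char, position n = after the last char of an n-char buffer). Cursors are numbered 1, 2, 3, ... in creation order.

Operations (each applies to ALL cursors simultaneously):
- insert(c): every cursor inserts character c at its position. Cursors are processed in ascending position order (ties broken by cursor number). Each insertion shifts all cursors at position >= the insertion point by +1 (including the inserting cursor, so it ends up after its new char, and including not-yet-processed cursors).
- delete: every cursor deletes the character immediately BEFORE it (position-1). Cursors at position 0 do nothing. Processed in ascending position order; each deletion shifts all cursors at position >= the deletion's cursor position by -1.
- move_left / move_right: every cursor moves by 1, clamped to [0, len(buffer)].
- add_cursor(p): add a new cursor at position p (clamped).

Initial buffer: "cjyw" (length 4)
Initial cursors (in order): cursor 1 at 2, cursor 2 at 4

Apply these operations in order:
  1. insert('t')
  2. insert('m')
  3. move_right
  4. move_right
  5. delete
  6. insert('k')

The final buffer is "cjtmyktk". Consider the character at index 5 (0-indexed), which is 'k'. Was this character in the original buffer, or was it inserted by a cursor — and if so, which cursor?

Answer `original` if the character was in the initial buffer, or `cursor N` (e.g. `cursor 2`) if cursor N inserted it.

After op 1 (insert('t')): buffer="cjtywt" (len 6), cursors c1@3 c2@6, authorship ..1..2
After op 2 (insert('m')): buffer="cjtmywtm" (len 8), cursors c1@4 c2@8, authorship ..11..22
After op 3 (move_right): buffer="cjtmywtm" (len 8), cursors c1@5 c2@8, authorship ..11..22
After op 4 (move_right): buffer="cjtmywtm" (len 8), cursors c1@6 c2@8, authorship ..11..22
After op 5 (delete): buffer="cjtmyt" (len 6), cursors c1@5 c2@6, authorship ..11.2
After op 6 (insert('k')): buffer="cjtmyktk" (len 8), cursors c1@6 c2@8, authorship ..11.122
Authorship (.=original, N=cursor N): . . 1 1 . 1 2 2
Index 5: author = 1

Answer: cursor 1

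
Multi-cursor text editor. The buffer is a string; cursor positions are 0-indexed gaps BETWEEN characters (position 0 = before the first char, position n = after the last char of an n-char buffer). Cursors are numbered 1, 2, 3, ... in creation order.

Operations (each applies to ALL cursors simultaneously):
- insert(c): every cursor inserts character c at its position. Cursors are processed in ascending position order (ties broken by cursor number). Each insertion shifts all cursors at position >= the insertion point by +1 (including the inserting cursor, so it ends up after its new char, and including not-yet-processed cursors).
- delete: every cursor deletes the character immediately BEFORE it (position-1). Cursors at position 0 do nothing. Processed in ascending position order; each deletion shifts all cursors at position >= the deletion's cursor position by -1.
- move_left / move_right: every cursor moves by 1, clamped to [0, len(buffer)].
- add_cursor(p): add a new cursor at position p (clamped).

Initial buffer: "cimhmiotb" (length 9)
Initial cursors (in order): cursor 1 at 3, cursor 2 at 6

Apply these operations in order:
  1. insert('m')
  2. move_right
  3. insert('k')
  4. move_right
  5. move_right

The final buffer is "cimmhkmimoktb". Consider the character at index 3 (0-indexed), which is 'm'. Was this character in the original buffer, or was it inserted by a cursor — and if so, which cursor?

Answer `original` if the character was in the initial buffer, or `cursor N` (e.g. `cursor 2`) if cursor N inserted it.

Answer: cursor 1

Derivation:
After op 1 (insert('m')): buffer="cimmhmimotb" (len 11), cursors c1@4 c2@8, authorship ...1...2...
After op 2 (move_right): buffer="cimmhmimotb" (len 11), cursors c1@5 c2@9, authorship ...1...2...
After op 3 (insert('k')): buffer="cimmhkmimoktb" (len 13), cursors c1@6 c2@11, authorship ...1.1..2.2..
After op 4 (move_right): buffer="cimmhkmimoktb" (len 13), cursors c1@7 c2@12, authorship ...1.1..2.2..
After op 5 (move_right): buffer="cimmhkmimoktb" (len 13), cursors c1@8 c2@13, authorship ...1.1..2.2..
Authorship (.=original, N=cursor N): . . . 1 . 1 . . 2 . 2 . .
Index 3: author = 1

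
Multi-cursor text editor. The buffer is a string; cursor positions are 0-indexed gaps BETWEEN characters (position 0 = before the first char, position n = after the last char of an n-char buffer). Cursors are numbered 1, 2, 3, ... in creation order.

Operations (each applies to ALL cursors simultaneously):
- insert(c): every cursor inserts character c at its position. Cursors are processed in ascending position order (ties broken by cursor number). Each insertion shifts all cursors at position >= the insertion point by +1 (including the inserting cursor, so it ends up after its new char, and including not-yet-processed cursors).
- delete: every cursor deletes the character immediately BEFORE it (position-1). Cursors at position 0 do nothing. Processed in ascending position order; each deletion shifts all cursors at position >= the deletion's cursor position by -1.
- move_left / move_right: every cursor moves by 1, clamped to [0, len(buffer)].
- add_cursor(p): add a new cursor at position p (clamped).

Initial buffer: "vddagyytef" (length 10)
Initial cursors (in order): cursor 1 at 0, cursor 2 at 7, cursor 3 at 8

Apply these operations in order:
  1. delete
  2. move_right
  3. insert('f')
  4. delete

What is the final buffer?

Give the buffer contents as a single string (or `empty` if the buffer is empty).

Answer: vddagyef

Derivation:
After op 1 (delete): buffer="vddagyef" (len 8), cursors c1@0 c2@6 c3@6, authorship ........
After op 2 (move_right): buffer="vddagyef" (len 8), cursors c1@1 c2@7 c3@7, authorship ........
After op 3 (insert('f')): buffer="vfddagyefff" (len 11), cursors c1@2 c2@10 c3@10, authorship .1......23.
After op 4 (delete): buffer="vddagyef" (len 8), cursors c1@1 c2@7 c3@7, authorship ........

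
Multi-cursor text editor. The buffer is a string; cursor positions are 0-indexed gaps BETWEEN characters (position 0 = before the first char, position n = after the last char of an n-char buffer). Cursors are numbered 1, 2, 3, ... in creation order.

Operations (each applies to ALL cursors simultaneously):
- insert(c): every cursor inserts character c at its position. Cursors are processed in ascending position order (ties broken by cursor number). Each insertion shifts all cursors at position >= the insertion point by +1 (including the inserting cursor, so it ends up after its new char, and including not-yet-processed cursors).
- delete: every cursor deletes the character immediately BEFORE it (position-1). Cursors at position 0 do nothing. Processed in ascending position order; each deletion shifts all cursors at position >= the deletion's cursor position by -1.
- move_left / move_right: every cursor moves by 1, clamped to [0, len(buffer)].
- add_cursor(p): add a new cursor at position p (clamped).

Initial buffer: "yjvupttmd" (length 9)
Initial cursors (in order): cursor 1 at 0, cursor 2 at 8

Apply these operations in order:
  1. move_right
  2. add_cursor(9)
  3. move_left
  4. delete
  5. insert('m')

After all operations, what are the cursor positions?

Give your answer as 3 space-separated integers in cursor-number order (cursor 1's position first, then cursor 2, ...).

After op 1 (move_right): buffer="yjvupttmd" (len 9), cursors c1@1 c2@9, authorship .........
After op 2 (add_cursor(9)): buffer="yjvupttmd" (len 9), cursors c1@1 c2@9 c3@9, authorship .........
After op 3 (move_left): buffer="yjvupttmd" (len 9), cursors c1@0 c2@8 c3@8, authorship .........
After op 4 (delete): buffer="yjvuptd" (len 7), cursors c1@0 c2@6 c3@6, authorship .......
After op 5 (insert('m')): buffer="myjvuptmmd" (len 10), cursors c1@1 c2@9 c3@9, authorship 1......23.

Answer: 1 9 9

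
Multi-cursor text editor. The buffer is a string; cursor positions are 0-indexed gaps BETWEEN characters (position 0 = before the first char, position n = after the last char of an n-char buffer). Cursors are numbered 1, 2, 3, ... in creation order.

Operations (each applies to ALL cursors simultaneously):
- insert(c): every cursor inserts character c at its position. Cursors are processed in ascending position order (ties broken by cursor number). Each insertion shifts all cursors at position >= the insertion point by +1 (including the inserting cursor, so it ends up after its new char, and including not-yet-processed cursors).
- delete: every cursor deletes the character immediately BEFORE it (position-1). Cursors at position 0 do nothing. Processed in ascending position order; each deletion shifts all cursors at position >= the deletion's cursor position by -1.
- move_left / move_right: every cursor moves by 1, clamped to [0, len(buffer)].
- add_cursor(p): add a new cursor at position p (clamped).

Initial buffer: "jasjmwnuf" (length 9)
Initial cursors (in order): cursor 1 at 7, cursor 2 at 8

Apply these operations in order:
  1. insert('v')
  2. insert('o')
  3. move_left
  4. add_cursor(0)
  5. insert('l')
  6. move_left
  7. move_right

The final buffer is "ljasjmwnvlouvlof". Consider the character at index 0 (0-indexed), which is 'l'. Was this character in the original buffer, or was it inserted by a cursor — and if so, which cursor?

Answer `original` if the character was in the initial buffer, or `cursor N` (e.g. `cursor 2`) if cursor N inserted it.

Answer: cursor 3

Derivation:
After op 1 (insert('v')): buffer="jasjmwnvuvf" (len 11), cursors c1@8 c2@10, authorship .......1.2.
After op 2 (insert('o')): buffer="jasjmwnvouvof" (len 13), cursors c1@9 c2@12, authorship .......11.22.
After op 3 (move_left): buffer="jasjmwnvouvof" (len 13), cursors c1@8 c2@11, authorship .......11.22.
After op 4 (add_cursor(0)): buffer="jasjmwnvouvof" (len 13), cursors c3@0 c1@8 c2@11, authorship .......11.22.
After op 5 (insert('l')): buffer="ljasjmwnvlouvlof" (len 16), cursors c3@1 c1@10 c2@14, authorship 3.......111.222.
After op 6 (move_left): buffer="ljasjmwnvlouvlof" (len 16), cursors c3@0 c1@9 c2@13, authorship 3.......111.222.
After op 7 (move_right): buffer="ljasjmwnvlouvlof" (len 16), cursors c3@1 c1@10 c2@14, authorship 3.......111.222.
Authorship (.=original, N=cursor N): 3 . . . . . . . 1 1 1 . 2 2 2 .
Index 0: author = 3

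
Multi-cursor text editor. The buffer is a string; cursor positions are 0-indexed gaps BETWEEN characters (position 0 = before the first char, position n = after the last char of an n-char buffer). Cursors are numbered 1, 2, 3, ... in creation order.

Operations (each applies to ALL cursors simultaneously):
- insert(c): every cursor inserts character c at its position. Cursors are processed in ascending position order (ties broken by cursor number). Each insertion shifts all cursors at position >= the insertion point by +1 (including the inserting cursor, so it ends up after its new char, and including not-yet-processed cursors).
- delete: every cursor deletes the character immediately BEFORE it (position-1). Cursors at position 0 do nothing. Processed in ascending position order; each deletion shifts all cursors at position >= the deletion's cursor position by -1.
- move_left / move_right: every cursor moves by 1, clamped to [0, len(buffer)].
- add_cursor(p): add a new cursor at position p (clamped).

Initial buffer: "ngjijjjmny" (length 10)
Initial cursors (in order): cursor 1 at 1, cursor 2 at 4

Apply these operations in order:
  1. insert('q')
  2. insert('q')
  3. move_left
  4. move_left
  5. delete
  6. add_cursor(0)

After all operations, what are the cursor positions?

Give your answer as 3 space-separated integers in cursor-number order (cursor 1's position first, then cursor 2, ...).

After op 1 (insert('q')): buffer="nqgjiqjjjmny" (len 12), cursors c1@2 c2@6, authorship .1...2......
After op 2 (insert('q')): buffer="nqqgjiqqjjjmny" (len 14), cursors c1@3 c2@8, authorship .11...22......
After op 3 (move_left): buffer="nqqgjiqqjjjmny" (len 14), cursors c1@2 c2@7, authorship .11...22......
After op 4 (move_left): buffer="nqqgjiqqjjjmny" (len 14), cursors c1@1 c2@6, authorship .11...22......
After op 5 (delete): buffer="qqgjqqjjjmny" (len 12), cursors c1@0 c2@4, authorship 11..22......
After op 6 (add_cursor(0)): buffer="qqgjqqjjjmny" (len 12), cursors c1@0 c3@0 c2@4, authorship 11..22......

Answer: 0 4 0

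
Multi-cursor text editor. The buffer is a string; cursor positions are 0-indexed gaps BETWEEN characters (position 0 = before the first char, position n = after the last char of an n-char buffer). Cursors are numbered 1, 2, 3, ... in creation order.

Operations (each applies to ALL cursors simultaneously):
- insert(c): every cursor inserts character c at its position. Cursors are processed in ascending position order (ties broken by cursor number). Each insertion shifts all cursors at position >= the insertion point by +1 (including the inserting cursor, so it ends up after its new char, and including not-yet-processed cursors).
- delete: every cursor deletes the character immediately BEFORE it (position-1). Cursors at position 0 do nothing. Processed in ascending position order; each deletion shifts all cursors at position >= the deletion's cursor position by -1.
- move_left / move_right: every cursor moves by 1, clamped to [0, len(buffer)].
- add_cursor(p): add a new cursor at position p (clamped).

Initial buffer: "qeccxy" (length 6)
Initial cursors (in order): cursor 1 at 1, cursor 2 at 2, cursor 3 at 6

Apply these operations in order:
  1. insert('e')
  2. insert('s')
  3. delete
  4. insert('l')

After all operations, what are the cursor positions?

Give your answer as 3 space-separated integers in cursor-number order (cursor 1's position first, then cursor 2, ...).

Answer: 3 6 12

Derivation:
After op 1 (insert('e')): buffer="qeeeccxye" (len 9), cursors c1@2 c2@4 c3@9, authorship .1.2....3
After op 2 (insert('s')): buffer="qeseesccxyes" (len 12), cursors c1@3 c2@6 c3@12, authorship .11.22....33
After op 3 (delete): buffer="qeeeccxye" (len 9), cursors c1@2 c2@4 c3@9, authorship .1.2....3
After op 4 (insert('l')): buffer="qeleelccxyel" (len 12), cursors c1@3 c2@6 c3@12, authorship .11.22....33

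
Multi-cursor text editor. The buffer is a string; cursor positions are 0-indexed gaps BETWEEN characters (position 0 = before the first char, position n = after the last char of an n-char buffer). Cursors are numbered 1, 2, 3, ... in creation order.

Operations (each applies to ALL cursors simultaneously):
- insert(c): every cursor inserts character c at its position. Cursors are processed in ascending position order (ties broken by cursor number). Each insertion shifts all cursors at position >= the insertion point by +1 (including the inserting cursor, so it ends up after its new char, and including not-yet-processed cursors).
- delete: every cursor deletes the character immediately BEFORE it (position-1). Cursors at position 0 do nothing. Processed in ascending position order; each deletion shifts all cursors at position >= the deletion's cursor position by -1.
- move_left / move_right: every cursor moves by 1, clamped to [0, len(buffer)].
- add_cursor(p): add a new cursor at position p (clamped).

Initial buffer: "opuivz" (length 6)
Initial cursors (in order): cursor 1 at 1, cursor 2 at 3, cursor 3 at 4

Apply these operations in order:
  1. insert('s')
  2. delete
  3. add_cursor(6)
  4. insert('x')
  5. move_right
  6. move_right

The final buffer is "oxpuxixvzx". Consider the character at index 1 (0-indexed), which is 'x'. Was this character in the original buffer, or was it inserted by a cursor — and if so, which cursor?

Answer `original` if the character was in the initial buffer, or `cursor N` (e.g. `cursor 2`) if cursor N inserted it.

Answer: cursor 1

Derivation:
After op 1 (insert('s')): buffer="ospusisvz" (len 9), cursors c1@2 c2@5 c3@7, authorship .1..2.3..
After op 2 (delete): buffer="opuivz" (len 6), cursors c1@1 c2@3 c3@4, authorship ......
After op 3 (add_cursor(6)): buffer="opuivz" (len 6), cursors c1@1 c2@3 c3@4 c4@6, authorship ......
After op 4 (insert('x')): buffer="oxpuxixvzx" (len 10), cursors c1@2 c2@5 c3@7 c4@10, authorship .1..2.3..4
After op 5 (move_right): buffer="oxpuxixvzx" (len 10), cursors c1@3 c2@6 c3@8 c4@10, authorship .1..2.3..4
After op 6 (move_right): buffer="oxpuxixvzx" (len 10), cursors c1@4 c2@7 c3@9 c4@10, authorship .1..2.3..4
Authorship (.=original, N=cursor N): . 1 . . 2 . 3 . . 4
Index 1: author = 1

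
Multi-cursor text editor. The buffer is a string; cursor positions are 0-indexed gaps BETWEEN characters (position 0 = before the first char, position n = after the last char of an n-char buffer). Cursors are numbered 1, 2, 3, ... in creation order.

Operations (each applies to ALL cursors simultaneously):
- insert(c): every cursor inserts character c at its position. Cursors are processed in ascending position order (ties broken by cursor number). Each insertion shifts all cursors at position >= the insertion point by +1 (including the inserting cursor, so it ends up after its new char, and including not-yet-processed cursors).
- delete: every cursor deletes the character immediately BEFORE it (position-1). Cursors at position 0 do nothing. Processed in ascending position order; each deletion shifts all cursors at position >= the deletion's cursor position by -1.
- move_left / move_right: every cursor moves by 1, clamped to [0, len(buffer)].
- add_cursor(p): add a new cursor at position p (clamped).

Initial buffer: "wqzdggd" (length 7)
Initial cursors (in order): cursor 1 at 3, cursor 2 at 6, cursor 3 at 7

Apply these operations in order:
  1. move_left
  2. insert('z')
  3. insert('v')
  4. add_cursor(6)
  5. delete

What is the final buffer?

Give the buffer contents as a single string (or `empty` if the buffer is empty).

Answer: wqzzgzgzd

Derivation:
After op 1 (move_left): buffer="wqzdggd" (len 7), cursors c1@2 c2@5 c3@6, authorship .......
After op 2 (insert('z')): buffer="wqzzdgzgzd" (len 10), cursors c1@3 c2@7 c3@9, authorship ..1...2.3.
After op 3 (insert('v')): buffer="wqzvzdgzvgzvd" (len 13), cursors c1@4 c2@9 c3@12, authorship ..11...22.33.
After op 4 (add_cursor(6)): buffer="wqzvzdgzvgzvd" (len 13), cursors c1@4 c4@6 c2@9 c3@12, authorship ..11...22.33.
After op 5 (delete): buffer="wqzzgzgzd" (len 9), cursors c1@3 c4@4 c2@6 c3@8, authorship ..1..2.3.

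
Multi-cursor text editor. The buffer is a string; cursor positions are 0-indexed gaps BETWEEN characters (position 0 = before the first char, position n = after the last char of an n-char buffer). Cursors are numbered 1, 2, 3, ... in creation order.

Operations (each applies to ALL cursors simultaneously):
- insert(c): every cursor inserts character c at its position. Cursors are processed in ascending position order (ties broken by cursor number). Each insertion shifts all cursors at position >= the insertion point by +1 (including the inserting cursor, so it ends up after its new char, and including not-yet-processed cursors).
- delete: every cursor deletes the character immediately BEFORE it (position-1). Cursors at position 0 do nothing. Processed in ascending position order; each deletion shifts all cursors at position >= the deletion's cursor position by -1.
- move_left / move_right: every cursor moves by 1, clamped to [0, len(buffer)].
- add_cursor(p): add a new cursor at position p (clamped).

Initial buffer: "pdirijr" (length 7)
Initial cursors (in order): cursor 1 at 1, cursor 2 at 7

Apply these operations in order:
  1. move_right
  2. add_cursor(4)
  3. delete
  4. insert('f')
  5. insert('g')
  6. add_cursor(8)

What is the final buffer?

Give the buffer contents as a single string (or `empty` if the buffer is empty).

After op 1 (move_right): buffer="pdirijr" (len 7), cursors c1@2 c2@7, authorship .......
After op 2 (add_cursor(4)): buffer="pdirijr" (len 7), cursors c1@2 c3@4 c2@7, authorship .......
After op 3 (delete): buffer="piij" (len 4), cursors c1@1 c3@2 c2@4, authorship ....
After op 4 (insert('f')): buffer="pfifijf" (len 7), cursors c1@2 c3@4 c2@7, authorship .1.3..2
After op 5 (insert('g')): buffer="pfgifgijfg" (len 10), cursors c1@3 c3@6 c2@10, authorship .11.33..22
After op 6 (add_cursor(8)): buffer="pfgifgijfg" (len 10), cursors c1@3 c3@6 c4@8 c2@10, authorship .11.33..22

Answer: pfgifgijfg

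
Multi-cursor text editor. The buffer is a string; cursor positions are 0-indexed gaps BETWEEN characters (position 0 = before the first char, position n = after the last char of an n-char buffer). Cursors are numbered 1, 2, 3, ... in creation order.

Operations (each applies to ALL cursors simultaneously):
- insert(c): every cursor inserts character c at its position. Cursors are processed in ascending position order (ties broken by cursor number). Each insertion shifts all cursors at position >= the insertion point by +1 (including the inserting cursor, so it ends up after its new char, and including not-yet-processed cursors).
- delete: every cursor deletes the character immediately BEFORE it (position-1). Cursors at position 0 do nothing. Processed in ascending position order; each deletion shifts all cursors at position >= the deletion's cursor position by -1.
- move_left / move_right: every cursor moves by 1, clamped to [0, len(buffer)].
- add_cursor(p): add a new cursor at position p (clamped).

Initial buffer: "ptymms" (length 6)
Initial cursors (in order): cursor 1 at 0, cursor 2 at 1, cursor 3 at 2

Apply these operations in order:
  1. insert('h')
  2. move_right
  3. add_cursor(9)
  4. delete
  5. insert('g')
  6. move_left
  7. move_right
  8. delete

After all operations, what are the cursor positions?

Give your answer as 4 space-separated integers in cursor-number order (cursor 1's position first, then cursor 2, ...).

Answer: 1 2 3 5

Derivation:
After op 1 (insert('h')): buffer="hphthymms" (len 9), cursors c1@1 c2@3 c3@5, authorship 1.2.3....
After op 2 (move_right): buffer="hphthymms" (len 9), cursors c1@2 c2@4 c3@6, authorship 1.2.3....
After op 3 (add_cursor(9)): buffer="hphthymms" (len 9), cursors c1@2 c2@4 c3@6 c4@9, authorship 1.2.3....
After op 4 (delete): buffer="hhhmm" (len 5), cursors c1@1 c2@2 c3@3 c4@5, authorship 123..
After op 5 (insert('g')): buffer="hghghgmmg" (len 9), cursors c1@2 c2@4 c3@6 c4@9, authorship 112233..4
After op 6 (move_left): buffer="hghghgmmg" (len 9), cursors c1@1 c2@3 c3@5 c4@8, authorship 112233..4
After op 7 (move_right): buffer="hghghgmmg" (len 9), cursors c1@2 c2@4 c3@6 c4@9, authorship 112233..4
After op 8 (delete): buffer="hhhmm" (len 5), cursors c1@1 c2@2 c3@3 c4@5, authorship 123..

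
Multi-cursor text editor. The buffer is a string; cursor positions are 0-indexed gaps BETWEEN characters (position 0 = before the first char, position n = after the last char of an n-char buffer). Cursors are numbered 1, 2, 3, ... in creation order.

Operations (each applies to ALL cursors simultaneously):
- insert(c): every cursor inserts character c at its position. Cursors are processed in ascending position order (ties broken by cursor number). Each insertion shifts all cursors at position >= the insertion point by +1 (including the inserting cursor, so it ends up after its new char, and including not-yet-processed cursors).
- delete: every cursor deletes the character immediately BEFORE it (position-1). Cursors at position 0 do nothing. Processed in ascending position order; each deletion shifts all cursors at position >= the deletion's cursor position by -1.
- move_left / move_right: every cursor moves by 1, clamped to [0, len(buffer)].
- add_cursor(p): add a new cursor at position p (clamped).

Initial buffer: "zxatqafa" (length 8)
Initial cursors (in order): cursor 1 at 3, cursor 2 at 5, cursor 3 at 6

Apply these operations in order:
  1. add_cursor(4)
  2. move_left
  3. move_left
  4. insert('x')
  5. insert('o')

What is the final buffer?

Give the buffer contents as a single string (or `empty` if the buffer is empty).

Answer: zxoxxoaxotxoqafa

Derivation:
After op 1 (add_cursor(4)): buffer="zxatqafa" (len 8), cursors c1@3 c4@4 c2@5 c3@6, authorship ........
After op 2 (move_left): buffer="zxatqafa" (len 8), cursors c1@2 c4@3 c2@4 c3@5, authorship ........
After op 3 (move_left): buffer="zxatqafa" (len 8), cursors c1@1 c4@2 c2@3 c3@4, authorship ........
After op 4 (insert('x')): buffer="zxxxaxtxqafa" (len 12), cursors c1@2 c4@4 c2@6 c3@8, authorship .1.4.2.3....
After op 5 (insert('o')): buffer="zxoxxoaxotxoqafa" (len 16), cursors c1@3 c4@6 c2@9 c3@12, authorship .11.44.22.33....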